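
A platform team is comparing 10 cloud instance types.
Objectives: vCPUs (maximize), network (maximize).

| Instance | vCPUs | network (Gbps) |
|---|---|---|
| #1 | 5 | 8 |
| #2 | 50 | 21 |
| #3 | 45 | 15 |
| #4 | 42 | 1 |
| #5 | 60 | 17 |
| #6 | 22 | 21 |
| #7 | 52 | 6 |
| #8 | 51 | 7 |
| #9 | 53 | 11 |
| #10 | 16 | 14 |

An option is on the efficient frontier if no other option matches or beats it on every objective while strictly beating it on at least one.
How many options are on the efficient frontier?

#1: dominated by #2 (vCPUs 50≥5, network 21≥8).
#2: not dominated.
#3: dominated by #2 (vCPUs 50≥45, network 21≥15).
#4: dominated by #2 (vCPUs 50≥42, network 21≥1).
#5: not dominated (best vCPUs).
#6: dominated by #2 (vCPUs 50≥22, network 21≥21).
#7: dominated by #5 (vCPUs 60≥52, network 17≥6).
#8: dominated by #5 (vCPUs 60≥51, network 17≥7).
#9: dominated by #5 (vCPUs 60≥53, network 17≥11).
#10: dominated by #2 (vCPUs 50≥16, network 21≥14).
Pareto-optimal: #2, #5 → 2.

2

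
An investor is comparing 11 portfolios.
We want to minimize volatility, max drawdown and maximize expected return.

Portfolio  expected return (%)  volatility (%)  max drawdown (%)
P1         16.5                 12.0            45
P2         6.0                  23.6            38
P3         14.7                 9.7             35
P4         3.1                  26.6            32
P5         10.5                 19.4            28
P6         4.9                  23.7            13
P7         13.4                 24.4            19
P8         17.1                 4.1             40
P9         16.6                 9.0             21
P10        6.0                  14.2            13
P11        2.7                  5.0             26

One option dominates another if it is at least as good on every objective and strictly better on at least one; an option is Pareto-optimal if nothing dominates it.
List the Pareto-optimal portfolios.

P7, P8, P9, P10, P11

P1: dominated by P8 (expected return 17.1≥16.5, volatility 4.1≤12.0, max drawdown 40≤45).
P2: dominated by P3 (expected return 14.7≥6.0, volatility 9.7≤23.6, max drawdown 35≤38).
P3: dominated by P9 (expected return 16.6≥14.7, volatility 9.0≤9.7, max drawdown 21≤35).
P4: dominated by P5 (expected return 10.5≥3.1, volatility 19.4≤26.6, max drawdown 28≤32).
P5: dominated by P9 (expected return 16.6≥10.5, volatility 9.0≤19.4, max drawdown 21≤28).
P6: dominated by P10 (expected return 6.0≥4.9, volatility 14.2≤23.7, max drawdown 13≤13).
P7: not dominated.
P8: not dominated (best expected return).
P9: not dominated.
P10: not dominated.
P11: not dominated.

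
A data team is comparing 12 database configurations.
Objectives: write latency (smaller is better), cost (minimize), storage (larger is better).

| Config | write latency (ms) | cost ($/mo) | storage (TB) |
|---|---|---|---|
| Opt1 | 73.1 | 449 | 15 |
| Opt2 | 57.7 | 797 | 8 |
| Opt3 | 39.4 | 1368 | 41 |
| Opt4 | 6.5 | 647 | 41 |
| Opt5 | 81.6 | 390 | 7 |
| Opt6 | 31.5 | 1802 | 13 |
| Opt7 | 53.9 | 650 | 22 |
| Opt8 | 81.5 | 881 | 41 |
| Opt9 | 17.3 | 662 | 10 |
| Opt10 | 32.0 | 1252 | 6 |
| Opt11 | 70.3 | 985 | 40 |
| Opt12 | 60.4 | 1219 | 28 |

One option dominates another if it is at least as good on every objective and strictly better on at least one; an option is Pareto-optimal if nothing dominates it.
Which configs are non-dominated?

Opt1: not dominated.
Opt2: dominated by Opt4 (write latency 6.5≤57.7, cost 647≤797, storage 41≥8).
Opt3: dominated by Opt4 (write latency 6.5≤39.4, cost 647≤1368, storage 41≥41).
Opt4: not dominated (best write latency).
Opt5: not dominated (best cost).
Opt6: dominated by Opt4 (write latency 6.5≤31.5, cost 647≤1802, storage 41≥13).
Opt7: dominated by Opt4 (write latency 6.5≤53.9, cost 647≤650, storage 41≥22).
Opt8: dominated by Opt4 (write latency 6.5≤81.5, cost 647≤881, storage 41≥41).
Opt9: dominated by Opt4 (write latency 6.5≤17.3, cost 647≤662, storage 41≥10).
Opt10: dominated by Opt4 (write latency 6.5≤32.0, cost 647≤1252, storage 41≥6).
Opt11: dominated by Opt4 (write latency 6.5≤70.3, cost 647≤985, storage 41≥40).
Opt12: dominated by Opt4 (write latency 6.5≤60.4, cost 647≤1219, storage 41≥28).

Opt1, Opt4, Opt5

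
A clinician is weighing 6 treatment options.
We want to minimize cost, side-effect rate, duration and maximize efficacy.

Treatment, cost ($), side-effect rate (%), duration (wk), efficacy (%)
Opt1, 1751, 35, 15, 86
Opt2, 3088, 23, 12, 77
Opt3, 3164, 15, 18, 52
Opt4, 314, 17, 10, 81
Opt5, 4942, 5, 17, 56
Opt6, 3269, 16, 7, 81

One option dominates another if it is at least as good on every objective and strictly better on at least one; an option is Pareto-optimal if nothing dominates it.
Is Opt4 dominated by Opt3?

Opt3 vs Opt4: Opt3 is worse on cost (3164 vs 314), so it does not dominate Opt4.

No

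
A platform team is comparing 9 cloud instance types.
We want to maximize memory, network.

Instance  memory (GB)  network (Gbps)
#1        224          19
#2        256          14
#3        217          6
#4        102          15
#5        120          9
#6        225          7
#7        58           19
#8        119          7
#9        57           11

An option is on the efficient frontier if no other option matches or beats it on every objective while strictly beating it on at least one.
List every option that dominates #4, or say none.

#1

#1: memory 224≥102, network 19≥15 — dominates #4.
Others (#2, #3, #5, #6, #7, #8, #9) are each worse than #4 on at least one objective.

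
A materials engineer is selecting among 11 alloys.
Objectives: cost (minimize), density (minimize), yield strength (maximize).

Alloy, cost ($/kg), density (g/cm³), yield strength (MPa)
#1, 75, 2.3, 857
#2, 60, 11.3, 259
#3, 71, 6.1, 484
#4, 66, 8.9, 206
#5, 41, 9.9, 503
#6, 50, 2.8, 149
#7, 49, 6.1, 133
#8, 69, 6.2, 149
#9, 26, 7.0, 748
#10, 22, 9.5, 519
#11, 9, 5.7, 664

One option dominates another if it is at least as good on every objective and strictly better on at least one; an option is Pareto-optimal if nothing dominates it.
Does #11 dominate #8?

Yes

#11 vs #8: cost 9≤69, density 5.7≤6.2, yield strength 664≥149 — #11 is at least as good on every objective with at least one strict improvement.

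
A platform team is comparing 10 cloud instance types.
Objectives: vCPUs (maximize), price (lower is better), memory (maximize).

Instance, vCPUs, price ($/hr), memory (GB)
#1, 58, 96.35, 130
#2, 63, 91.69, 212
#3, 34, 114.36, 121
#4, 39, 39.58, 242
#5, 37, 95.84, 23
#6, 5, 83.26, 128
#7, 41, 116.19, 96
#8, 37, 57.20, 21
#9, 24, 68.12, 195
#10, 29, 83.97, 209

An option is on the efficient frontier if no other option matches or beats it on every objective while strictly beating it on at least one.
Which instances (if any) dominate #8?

#4

#4: vCPUs 39≥37, price 39.58≤57.20, memory 242≥21 — dominates #8.
Others (#1, #2, #3, #5, #6, #7, #9, #10) are each worse than #8 on at least one objective.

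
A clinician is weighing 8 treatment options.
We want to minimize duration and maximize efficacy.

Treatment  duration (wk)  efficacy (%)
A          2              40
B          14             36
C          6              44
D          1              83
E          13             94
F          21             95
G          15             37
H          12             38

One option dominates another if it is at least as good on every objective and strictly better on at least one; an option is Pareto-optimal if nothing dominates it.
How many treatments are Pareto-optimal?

A: dominated by D (duration 1≤2, efficacy 83≥40).
B: dominated by A (duration 2≤14, efficacy 40≥36).
C: dominated by D (duration 1≤6, efficacy 83≥44).
D: not dominated (best duration).
E: not dominated.
F: not dominated (best efficacy).
G: dominated by A (duration 2≤15, efficacy 40≥37).
H: dominated by A (duration 2≤12, efficacy 40≥38).
Pareto-optimal: D, E, F → 3.

3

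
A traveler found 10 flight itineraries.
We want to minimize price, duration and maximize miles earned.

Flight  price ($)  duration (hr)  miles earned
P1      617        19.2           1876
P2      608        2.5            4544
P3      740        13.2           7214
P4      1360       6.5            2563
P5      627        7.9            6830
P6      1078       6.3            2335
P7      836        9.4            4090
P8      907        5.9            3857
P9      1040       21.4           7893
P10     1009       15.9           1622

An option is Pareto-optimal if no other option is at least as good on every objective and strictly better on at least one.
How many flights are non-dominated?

4

P1: dominated by P2 (price 608≤617, duration 2.5≤19.2, miles earned 4544≥1876).
P2: not dominated (best price).
P3: not dominated.
P4: dominated by P2 (price 608≤1360, duration 2.5≤6.5, miles earned 4544≥2563).
P5: not dominated.
P6: dominated by P2 (price 608≤1078, duration 2.5≤6.3, miles earned 4544≥2335).
P7: dominated by P2 (price 608≤836, duration 2.5≤9.4, miles earned 4544≥4090).
P8: dominated by P2 (price 608≤907, duration 2.5≤5.9, miles earned 4544≥3857).
P9: not dominated (best miles earned).
P10: dominated by P2 (price 608≤1009, duration 2.5≤15.9, miles earned 4544≥1622).
Pareto-optimal: P2, P3, P5, P9 → 4.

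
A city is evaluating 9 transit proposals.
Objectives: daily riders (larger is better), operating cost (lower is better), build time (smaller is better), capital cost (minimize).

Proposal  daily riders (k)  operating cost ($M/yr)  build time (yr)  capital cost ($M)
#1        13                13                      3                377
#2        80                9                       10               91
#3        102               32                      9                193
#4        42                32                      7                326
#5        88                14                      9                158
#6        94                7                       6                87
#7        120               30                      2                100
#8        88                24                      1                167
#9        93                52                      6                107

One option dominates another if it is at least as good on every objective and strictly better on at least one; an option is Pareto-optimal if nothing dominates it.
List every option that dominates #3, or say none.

#7

#7: daily riders 120≥102, operating cost 30≤32, build time 2≤9, capital cost 100≤193 — dominates #3.
Others (#1, #2, #4, #5, #6, #8, #9) are each worse than #3 on at least one objective.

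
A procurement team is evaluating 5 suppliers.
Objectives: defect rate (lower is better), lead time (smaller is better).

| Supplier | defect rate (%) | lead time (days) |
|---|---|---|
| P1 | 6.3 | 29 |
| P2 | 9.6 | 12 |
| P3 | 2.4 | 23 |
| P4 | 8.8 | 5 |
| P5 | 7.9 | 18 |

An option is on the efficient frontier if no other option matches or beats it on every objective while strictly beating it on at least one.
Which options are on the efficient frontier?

P1: dominated by P3 (defect rate 2.4≤6.3, lead time 23≤29).
P2: dominated by P4 (defect rate 8.8≤9.6, lead time 5≤12).
P3: not dominated (best defect rate).
P4: not dominated (best lead time).
P5: not dominated.

P3, P4, P5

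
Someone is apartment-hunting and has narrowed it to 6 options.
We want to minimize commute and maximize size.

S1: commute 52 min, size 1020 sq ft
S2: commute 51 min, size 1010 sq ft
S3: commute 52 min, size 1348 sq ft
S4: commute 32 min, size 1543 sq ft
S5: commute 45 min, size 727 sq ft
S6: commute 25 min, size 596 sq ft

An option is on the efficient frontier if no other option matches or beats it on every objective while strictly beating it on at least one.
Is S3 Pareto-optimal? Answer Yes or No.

No

S4 vs S3: commute 32≤52, size 1543≥1348 — S4 is at least as good on every objective and strictly better on at least one, so S4 dominates S3.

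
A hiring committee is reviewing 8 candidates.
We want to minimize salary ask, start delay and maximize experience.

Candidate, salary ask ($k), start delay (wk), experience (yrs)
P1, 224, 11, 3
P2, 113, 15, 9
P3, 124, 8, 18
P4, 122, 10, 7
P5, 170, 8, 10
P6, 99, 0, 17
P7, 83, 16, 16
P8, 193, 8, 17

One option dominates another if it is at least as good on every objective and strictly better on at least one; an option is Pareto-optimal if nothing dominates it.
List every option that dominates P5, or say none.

P3, P6

P3: salary ask 124≤170, start delay 8≤8, experience 18≥10 — dominates P5.
P6: salary ask 99≤170, start delay 0≤8, experience 17≥10 — dominates P5.
Others (P1, P2, P4, P7, P8) are each worse than P5 on at least one objective.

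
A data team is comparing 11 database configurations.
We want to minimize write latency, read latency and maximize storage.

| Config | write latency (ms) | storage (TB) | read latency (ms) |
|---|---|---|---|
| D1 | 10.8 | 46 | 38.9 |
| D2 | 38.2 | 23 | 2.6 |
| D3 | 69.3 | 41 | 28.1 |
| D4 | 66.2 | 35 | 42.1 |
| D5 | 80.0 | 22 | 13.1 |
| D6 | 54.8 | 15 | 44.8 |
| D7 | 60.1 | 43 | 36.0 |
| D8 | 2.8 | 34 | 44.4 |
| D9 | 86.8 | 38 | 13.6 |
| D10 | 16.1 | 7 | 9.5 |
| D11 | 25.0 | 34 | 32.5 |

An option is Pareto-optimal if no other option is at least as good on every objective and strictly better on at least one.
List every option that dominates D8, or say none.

none

D1: worse on write latency (10.8 vs 2.8).
D2: worse on write latency (38.2 vs 2.8).
D3: worse on write latency (69.3 vs 2.8).
D4: worse on write latency (66.2 vs 2.8).
D5: worse on write latency (80.0 vs 2.8).
D6: worse on write latency (54.8 vs 2.8).
D7: worse on write latency (60.1 vs 2.8).
D9: worse on write latency (86.8 vs 2.8).
D10: worse on write latency (16.1 vs 2.8).
D11: worse on write latency (25.0 vs 2.8).
No option dominates D8.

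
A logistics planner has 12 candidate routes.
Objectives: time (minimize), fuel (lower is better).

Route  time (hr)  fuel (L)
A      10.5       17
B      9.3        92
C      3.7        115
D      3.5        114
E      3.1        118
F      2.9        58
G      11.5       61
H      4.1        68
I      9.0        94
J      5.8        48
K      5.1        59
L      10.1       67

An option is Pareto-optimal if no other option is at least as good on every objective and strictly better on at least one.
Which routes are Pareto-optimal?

A, F, J

A: not dominated (best fuel).
B: dominated by F (time 2.9≤9.3, fuel 58≤92).
C: dominated by D (time 3.5≤3.7, fuel 114≤115).
D: dominated by F (time 2.9≤3.5, fuel 58≤114).
E: dominated by F (time 2.9≤3.1, fuel 58≤118).
F: not dominated (best time).
G: dominated by A (time 10.5≤11.5, fuel 17≤61).
H: dominated by F (time 2.9≤4.1, fuel 58≤68).
I: dominated by F (time 2.9≤9.0, fuel 58≤94).
J: not dominated.
K: dominated by F (time 2.9≤5.1, fuel 58≤59).
L: dominated by F (time 2.9≤10.1, fuel 58≤67).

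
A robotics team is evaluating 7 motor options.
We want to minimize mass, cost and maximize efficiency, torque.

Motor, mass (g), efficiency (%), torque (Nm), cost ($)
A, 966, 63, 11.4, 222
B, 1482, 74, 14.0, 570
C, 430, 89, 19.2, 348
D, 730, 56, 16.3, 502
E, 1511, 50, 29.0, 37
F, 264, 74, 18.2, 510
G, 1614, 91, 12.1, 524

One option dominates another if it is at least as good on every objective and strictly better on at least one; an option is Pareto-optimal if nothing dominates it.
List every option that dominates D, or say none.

C: mass 430≤730, efficiency 89≥56, torque 19.2≥16.3, cost 348≤502 — dominates D.
Others (A, B, E, F, G) are each worse than D on at least one objective.

C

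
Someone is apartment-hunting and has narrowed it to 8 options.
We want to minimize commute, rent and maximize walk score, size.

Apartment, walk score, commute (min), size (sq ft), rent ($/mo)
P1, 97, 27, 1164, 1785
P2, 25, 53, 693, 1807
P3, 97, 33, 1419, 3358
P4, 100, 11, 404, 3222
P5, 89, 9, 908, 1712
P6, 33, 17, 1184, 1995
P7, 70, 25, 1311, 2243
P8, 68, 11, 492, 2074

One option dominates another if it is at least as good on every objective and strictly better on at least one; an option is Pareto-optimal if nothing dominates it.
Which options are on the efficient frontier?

P1, P3, P4, P5, P6, P7

P1: not dominated.
P2: dominated by P1 (walk score 97≥25, commute 27≤53, size 1164≥693, rent 1785≤1807).
P3: not dominated (best size).
P4: not dominated (best walk score).
P5: not dominated (best commute).
P6: not dominated.
P7: not dominated.
P8: dominated by P5 (walk score 89≥68, commute 9≤11, size 908≥492, rent 1712≤2074).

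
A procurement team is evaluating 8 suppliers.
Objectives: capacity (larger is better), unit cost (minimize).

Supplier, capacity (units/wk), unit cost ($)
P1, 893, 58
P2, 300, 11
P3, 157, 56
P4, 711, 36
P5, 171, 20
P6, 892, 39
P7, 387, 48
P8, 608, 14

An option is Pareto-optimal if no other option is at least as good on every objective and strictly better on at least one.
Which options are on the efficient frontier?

P1: not dominated (best capacity).
P2: not dominated (best unit cost).
P3: dominated by P2 (capacity 300≥157, unit cost 11≤56).
P4: not dominated.
P5: dominated by P2 (capacity 300≥171, unit cost 11≤20).
P6: not dominated.
P7: dominated by P4 (capacity 711≥387, unit cost 36≤48).
P8: not dominated.

P1, P2, P4, P6, P8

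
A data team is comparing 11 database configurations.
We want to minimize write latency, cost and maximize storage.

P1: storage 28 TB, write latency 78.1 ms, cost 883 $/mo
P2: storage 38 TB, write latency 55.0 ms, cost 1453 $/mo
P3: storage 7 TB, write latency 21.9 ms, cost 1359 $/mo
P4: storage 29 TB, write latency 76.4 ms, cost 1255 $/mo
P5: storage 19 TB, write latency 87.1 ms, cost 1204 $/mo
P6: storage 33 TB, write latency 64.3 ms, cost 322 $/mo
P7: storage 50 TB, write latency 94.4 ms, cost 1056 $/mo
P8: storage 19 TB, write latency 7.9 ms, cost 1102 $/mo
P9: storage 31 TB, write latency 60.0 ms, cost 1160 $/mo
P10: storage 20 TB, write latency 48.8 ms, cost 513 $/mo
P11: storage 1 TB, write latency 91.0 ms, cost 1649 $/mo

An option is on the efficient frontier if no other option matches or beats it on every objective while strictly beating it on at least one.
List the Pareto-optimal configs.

P1: dominated by P6 (storage 33≥28, write latency 64.3≤78.1, cost 322≤883).
P2: not dominated.
P3: dominated by P8 (storage 19≥7, write latency 7.9≤21.9, cost 1102≤1359).
P4: dominated by P6 (storage 33≥29, write latency 64.3≤76.4, cost 322≤1255).
P5: dominated by P1 (storage 28≥19, write latency 78.1≤87.1, cost 883≤1204).
P6: not dominated (best cost).
P7: not dominated (best storage).
P8: not dominated (best write latency).
P9: not dominated.
P10: not dominated.
P11: dominated by P1 (storage 28≥1, write latency 78.1≤91.0, cost 883≤1649).

P2, P6, P7, P8, P9, P10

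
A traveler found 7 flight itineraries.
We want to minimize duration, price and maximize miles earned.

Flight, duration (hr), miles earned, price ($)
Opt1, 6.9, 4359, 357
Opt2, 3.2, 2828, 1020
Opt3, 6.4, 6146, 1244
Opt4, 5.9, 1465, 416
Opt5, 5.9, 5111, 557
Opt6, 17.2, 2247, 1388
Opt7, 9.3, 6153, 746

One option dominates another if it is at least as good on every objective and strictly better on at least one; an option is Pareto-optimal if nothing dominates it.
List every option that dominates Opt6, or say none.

Opt1: duration 6.9≤17.2, miles earned 4359≥2247, price 357≤1388 — dominates Opt6.
Opt2: duration 3.2≤17.2, miles earned 2828≥2247, price 1020≤1388 — dominates Opt6.
Opt3: duration 6.4≤17.2, miles earned 6146≥2247, price 1244≤1388 — dominates Opt6.
Opt5: duration 5.9≤17.2, miles earned 5111≥2247, price 557≤1388 — dominates Opt6.
Opt7: duration 9.3≤17.2, miles earned 6153≥2247, price 746≤1388 — dominates Opt6.
Others (Opt4) are each worse than Opt6 on at least one objective.

Opt1, Opt2, Opt3, Opt5, Opt7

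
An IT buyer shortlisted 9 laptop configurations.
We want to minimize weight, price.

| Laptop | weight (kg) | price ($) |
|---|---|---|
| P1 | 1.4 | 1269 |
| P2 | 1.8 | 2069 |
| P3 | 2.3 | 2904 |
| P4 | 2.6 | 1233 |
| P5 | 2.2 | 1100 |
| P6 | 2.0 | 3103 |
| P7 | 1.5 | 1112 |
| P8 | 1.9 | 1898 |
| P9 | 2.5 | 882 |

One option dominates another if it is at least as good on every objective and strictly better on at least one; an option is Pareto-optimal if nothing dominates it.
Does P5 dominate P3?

Yes

P5 vs P3: weight 2.2≤2.3, price 1100≤2904 — P5 is at least as good on every objective with at least one strict improvement.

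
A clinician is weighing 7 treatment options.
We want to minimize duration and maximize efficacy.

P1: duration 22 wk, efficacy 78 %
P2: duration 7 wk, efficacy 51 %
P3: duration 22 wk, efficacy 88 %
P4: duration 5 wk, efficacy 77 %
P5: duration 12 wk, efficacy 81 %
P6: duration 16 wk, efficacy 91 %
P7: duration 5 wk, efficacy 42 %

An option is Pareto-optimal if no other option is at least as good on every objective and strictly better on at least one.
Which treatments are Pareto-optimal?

P4, P5, P6

P1: dominated by P3 (duration 22≤22, efficacy 88≥78).
P2: dominated by P4 (duration 5≤7, efficacy 77≥51).
P3: dominated by P6 (duration 16≤22, efficacy 91≥88).
P4: not dominated.
P5: not dominated.
P6: not dominated (best efficacy).
P7: dominated by P4 (duration 5≤5, efficacy 77≥42).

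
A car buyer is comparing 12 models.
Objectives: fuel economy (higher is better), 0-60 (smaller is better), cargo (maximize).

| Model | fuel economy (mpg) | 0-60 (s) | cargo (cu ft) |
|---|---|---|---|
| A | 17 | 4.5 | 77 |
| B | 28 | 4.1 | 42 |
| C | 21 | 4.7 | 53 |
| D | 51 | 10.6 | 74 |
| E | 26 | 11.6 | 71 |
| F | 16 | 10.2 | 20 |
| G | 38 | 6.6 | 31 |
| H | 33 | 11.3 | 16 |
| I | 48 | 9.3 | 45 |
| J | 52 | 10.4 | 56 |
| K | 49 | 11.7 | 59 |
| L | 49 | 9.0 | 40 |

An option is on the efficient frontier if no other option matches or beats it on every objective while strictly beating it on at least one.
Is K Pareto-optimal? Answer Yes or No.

No

D vs K: fuel economy 51≥49, 0-60 10.6≤11.7, cargo 74≥59 — D is at least as good on every objective and strictly better on at least one, so D dominates K.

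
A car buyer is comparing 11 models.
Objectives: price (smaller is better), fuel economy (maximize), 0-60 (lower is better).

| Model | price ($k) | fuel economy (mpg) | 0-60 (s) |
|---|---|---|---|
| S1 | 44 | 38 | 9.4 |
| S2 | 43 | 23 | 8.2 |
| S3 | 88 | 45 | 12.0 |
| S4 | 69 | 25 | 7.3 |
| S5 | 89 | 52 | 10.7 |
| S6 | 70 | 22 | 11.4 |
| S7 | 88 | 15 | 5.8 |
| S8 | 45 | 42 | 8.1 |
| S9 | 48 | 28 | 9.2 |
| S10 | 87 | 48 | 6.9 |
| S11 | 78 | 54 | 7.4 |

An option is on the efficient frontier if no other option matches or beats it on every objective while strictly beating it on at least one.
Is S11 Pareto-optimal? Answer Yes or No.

Yes

S1: worse on fuel economy (38 vs 54).
S2: worse on fuel economy (23 vs 54).
S3: worse on price (88 vs 78).
S4: worse on fuel economy (25 vs 54).
S5: worse on price (89 vs 78).
S6: worse on fuel economy (22 vs 54).
S7: worse on price (88 vs 78).
S8: worse on fuel economy (42 vs 54).
S9: worse on fuel economy (28 vs 54).
S10: worse on price (87 vs 78).
No option is at least as good as S11 on every objective and strictly better on one.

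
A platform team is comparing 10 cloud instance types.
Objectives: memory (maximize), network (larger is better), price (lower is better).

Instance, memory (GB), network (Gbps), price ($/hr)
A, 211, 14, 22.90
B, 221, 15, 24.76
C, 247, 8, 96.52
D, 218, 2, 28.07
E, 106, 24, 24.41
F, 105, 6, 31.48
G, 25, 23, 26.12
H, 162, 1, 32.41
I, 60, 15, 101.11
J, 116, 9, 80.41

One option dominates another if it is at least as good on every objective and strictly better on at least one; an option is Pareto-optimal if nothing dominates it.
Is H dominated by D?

Yes

D vs H: memory 218≥162, network 2≥1, price 28.07≤32.41 — D is at least as good on every objective with at least one strict improvement.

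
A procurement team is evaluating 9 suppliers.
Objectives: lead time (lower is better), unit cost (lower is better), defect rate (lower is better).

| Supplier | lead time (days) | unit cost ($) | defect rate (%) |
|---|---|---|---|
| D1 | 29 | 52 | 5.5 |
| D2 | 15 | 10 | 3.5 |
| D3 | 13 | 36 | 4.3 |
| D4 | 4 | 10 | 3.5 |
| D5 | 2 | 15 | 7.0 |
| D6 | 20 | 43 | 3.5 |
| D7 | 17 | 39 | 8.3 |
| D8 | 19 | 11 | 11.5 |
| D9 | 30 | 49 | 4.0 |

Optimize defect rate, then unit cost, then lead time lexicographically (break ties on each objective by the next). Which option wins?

D4

First minimize defect rate: best is 3.5, kept {D2, D4, D6}.
Then minimize unit cost: best is 10, kept {D2, D4}.
Then minimize lead time: best is 4, kept {D4}.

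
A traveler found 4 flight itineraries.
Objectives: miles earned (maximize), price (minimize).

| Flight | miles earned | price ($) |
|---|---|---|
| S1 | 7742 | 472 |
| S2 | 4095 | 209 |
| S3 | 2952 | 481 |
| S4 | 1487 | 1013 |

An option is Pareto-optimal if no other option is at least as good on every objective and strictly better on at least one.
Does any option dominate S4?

Yes

S1 vs S4: miles earned 7742≥1487, price 472≤1013 — S1 is at least as good on every objective and strictly better on at least one, so S1 dominates S4.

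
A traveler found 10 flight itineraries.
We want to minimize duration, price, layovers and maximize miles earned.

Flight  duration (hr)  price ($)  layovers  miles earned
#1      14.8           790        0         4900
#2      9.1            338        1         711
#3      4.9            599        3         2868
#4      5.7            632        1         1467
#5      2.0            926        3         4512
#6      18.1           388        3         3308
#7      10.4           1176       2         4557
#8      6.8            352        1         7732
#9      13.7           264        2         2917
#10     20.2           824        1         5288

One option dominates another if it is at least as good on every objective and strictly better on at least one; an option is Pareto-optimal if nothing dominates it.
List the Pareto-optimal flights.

#1: not dominated (best layovers).
#2: not dominated.
#3: not dominated.
#4: not dominated.
#5: not dominated (best duration).
#6: dominated by #8 (duration 6.8≤18.1, price 352≤388, layovers 1≤3, miles earned 7732≥3308).
#7: dominated by #8 (duration 6.8≤10.4, price 352≤1176, layovers 1≤2, miles earned 7732≥4557).
#8: not dominated (best miles earned).
#9: not dominated (best price).
#10: dominated by #8 (duration 6.8≤20.2, price 352≤824, layovers 1≤1, miles earned 7732≥5288).

#1, #2, #3, #4, #5, #8, #9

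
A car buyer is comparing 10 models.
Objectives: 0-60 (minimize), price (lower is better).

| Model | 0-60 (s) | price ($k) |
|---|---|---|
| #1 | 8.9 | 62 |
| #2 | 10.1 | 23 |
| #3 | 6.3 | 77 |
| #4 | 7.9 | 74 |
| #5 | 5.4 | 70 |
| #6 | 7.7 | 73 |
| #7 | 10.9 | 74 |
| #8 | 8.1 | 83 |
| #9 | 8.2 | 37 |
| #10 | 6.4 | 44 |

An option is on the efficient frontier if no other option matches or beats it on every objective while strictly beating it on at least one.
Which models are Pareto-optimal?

#1: dominated by #9 (0-60 8.2≤8.9, price 37≤62).
#2: not dominated (best price).
#3: dominated by #5 (0-60 5.4≤6.3, price 70≤77).
#4: dominated by #5 (0-60 5.4≤7.9, price 70≤74).
#5: not dominated (best 0-60).
#6: dominated by #5 (0-60 5.4≤7.7, price 70≤73).
#7: dominated by #1 (0-60 8.9≤10.9, price 62≤74).
#8: dominated by #3 (0-60 6.3≤8.1, price 77≤83).
#9: not dominated.
#10: not dominated.

#2, #5, #9, #10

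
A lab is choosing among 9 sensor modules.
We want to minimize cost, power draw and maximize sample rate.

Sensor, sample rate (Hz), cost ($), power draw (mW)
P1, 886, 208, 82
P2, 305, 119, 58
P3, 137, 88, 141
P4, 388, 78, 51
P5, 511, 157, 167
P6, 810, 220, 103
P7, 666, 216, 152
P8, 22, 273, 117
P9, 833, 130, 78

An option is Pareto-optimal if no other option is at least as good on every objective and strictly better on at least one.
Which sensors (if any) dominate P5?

P9: sample rate 833≥511, cost 130≤157, power draw 78≤167 — dominates P5.
Others (P1, P2, P3, P4, P6, P7, P8) are each worse than P5 on at least one objective.

P9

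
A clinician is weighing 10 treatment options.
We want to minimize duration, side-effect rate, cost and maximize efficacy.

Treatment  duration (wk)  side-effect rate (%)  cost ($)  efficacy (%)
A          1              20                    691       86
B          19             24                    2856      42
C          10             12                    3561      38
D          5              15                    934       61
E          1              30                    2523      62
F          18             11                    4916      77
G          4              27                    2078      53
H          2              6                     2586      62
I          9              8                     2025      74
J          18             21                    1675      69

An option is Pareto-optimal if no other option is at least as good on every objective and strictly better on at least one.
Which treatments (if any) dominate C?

H: duration 2≤10, side-effect rate 6≤12, cost 2586≤3561, efficacy 62≥38 — dominates C.
I: duration 9≤10, side-effect rate 8≤12, cost 2025≤3561, efficacy 74≥38 — dominates C.
Others (A, B, D, E, F, G, J) are each worse than C on at least one objective.

H, I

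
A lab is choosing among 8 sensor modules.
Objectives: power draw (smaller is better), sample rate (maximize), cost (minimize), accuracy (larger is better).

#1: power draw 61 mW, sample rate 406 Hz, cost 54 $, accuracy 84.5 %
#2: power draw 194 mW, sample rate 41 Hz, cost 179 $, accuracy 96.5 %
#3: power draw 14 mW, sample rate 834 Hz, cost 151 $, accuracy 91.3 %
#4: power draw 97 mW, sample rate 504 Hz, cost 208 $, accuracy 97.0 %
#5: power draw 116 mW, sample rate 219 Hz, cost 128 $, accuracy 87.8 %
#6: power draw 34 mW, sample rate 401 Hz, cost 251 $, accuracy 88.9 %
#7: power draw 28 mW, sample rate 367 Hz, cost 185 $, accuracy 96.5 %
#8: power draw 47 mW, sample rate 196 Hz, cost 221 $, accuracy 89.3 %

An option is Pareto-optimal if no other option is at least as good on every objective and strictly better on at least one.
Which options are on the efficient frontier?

#1, #2, #3, #4, #5, #7

#1: not dominated (best cost).
#2: not dominated.
#3: not dominated (best power draw).
#4: not dominated (best accuracy).
#5: not dominated.
#6: dominated by #3 (power draw 14≤34, sample rate 834≥401, cost 151≤251, accuracy 91.3≥88.9).
#7: not dominated.
#8: dominated by #3 (power draw 14≤47, sample rate 834≥196, cost 151≤221, accuracy 91.3≥89.3).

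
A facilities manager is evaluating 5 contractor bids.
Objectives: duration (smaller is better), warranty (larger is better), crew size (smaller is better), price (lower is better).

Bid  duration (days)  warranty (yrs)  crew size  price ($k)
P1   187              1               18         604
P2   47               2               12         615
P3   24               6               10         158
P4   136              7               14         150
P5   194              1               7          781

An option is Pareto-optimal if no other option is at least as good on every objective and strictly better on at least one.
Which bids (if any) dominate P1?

P3, P4

P3: duration 24≤187, warranty 6≥1, crew size 10≤18, price 158≤604 — dominates P1.
P4: duration 136≤187, warranty 7≥1, crew size 14≤18, price 150≤604 — dominates P1.
Others (P2, P5) are each worse than P1 on at least one objective.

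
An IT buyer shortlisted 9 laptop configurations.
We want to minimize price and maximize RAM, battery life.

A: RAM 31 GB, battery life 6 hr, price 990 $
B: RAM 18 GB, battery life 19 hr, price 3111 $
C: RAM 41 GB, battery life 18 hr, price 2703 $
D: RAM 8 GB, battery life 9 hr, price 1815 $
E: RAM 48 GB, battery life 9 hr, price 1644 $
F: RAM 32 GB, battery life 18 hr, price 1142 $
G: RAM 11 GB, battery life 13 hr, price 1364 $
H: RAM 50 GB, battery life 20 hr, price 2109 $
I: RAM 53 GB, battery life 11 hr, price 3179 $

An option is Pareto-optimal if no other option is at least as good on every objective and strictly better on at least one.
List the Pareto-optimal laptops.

A: not dominated (best price).
B: dominated by H (RAM 50≥18, battery life 20≥19, price 2109≤3111).
C: dominated by H (RAM 50≥41, battery life 20≥18, price 2109≤2703).
D: dominated by E (RAM 48≥8, battery life 9≥9, price 1644≤1815).
E: not dominated.
F: not dominated.
G: dominated by F (RAM 32≥11, battery life 18≥13, price 1142≤1364).
H: not dominated (best battery life).
I: not dominated (best RAM).

A, E, F, H, I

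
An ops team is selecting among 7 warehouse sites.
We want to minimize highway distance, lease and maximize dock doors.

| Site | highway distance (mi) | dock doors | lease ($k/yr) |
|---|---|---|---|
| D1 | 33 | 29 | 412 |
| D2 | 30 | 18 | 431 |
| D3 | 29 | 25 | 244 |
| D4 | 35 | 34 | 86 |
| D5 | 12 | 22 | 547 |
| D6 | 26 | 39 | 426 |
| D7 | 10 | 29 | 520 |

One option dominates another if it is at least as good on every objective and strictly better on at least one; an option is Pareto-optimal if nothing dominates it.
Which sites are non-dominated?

D1, D3, D4, D6, D7

D1: not dominated.
D2: dominated by D3 (highway distance 29≤30, dock doors 25≥18, lease 244≤431).
D3: not dominated.
D4: not dominated (best lease).
D5: dominated by D7 (highway distance 10≤12, dock doors 29≥22, lease 520≤547).
D6: not dominated (best dock doors).
D7: not dominated (best highway distance).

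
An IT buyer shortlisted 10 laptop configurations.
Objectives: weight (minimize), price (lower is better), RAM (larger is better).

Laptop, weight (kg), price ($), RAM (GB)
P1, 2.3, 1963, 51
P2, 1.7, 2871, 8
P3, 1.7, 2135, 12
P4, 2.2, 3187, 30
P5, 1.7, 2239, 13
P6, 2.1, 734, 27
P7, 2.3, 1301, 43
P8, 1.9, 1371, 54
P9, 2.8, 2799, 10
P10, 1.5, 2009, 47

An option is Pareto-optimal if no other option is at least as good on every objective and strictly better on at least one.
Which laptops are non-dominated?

P1: dominated by P8 (weight 1.9≤2.3, price 1371≤1963, RAM 54≥51).
P2: dominated by P3 (weight 1.7≤1.7, price 2135≤2871, RAM 12≥8).
P3: dominated by P10 (weight 1.5≤1.7, price 2009≤2135, RAM 47≥12).
P4: dominated by P8 (weight 1.9≤2.2, price 1371≤3187, RAM 54≥30).
P5: dominated by P10 (weight 1.5≤1.7, price 2009≤2239, RAM 47≥13).
P6: not dominated (best price).
P7: not dominated.
P8: not dominated (best RAM).
P9: dominated by P1 (weight 2.3≤2.8, price 1963≤2799, RAM 51≥10).
P10: not dominated (best weight).

P6, P7, P8, P10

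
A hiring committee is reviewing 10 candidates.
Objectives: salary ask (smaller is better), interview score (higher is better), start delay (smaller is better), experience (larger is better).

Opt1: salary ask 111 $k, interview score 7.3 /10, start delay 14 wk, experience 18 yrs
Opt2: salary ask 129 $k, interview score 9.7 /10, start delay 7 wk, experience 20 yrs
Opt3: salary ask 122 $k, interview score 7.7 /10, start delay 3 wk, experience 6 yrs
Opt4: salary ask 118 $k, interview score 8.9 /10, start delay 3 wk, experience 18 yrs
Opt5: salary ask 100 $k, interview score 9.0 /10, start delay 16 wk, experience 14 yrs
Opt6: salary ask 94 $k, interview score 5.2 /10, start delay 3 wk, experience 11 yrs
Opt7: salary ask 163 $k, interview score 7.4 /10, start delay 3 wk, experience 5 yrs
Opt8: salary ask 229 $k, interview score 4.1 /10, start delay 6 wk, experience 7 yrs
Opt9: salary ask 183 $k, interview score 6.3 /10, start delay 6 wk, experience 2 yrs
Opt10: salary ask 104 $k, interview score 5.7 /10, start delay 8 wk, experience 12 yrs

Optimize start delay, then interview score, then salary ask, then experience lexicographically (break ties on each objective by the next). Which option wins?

Opt4

First minimize start delay: best is 3, kept {Opt3, Opt4, Opt6, Opt7}.
Then maximize interview score: best is 8.9, kept {Opt4}.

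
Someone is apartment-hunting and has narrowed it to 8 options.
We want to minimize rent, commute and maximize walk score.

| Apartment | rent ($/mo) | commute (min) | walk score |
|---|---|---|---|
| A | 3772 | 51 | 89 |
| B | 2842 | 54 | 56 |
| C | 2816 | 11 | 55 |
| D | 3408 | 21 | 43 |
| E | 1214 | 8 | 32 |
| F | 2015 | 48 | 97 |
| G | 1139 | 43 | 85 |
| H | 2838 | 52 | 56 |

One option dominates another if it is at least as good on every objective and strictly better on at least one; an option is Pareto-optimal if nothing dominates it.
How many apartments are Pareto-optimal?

4

A: dominated by F (rent 2015≤3772, commute 48≤51, walk score 97≥89).
B: dominated by F (rent 2015≤2842, commute 48≤54, walk score 97≥56).
C: not dominated.
D: dominated by C (rent 2816≤3408, commute 11≤21, walk score 55≥43).
E: not dominated (best commute).
F: not dominated (best walk score).
G: not dominated (best rent).
H: dominated by F (rent 2015≤2838, commute 48≤52, walk score 97≥56).
Pareto-optimal: C, E, F, G → 4.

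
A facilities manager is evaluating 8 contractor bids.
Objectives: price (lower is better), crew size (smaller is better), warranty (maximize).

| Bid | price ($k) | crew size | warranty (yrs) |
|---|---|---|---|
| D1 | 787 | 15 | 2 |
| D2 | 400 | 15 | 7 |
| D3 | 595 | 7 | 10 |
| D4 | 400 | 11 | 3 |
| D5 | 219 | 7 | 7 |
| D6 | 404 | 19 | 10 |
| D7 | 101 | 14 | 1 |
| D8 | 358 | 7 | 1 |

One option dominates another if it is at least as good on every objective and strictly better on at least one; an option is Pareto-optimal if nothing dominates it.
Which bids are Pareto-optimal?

D1: dominated by D2 (price 400≤787, crew size 15≤15, warranty 7≥2).
D2: dominated by D5 (price 219≤400, crew size 7≤15, warranty 7≥7).
D3: not dominated.
D4: dominated by D5 (price 219≤400, crew size 7≤11, warranty 7≥3).
D5: not dominated.
D6: not dominated.
D7: not dominated (best price).
D8: dominated by D5 (price 219≤358, crew size 7≤7, warranty 7≥1).

D3, D5, D6, D7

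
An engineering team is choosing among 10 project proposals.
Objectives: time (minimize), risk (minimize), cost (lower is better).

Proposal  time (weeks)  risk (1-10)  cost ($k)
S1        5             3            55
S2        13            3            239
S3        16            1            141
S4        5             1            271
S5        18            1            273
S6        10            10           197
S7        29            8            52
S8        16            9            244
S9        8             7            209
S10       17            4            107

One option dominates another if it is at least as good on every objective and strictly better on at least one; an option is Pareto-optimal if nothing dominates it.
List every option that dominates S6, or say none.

S1: time 5≤10, risk 3≤10, cost 55≤197 — dominates S6.
Others (S2, S3, S4, S5, S7, S8, S9, S10) are each worse than S6 on at least one objective.

S1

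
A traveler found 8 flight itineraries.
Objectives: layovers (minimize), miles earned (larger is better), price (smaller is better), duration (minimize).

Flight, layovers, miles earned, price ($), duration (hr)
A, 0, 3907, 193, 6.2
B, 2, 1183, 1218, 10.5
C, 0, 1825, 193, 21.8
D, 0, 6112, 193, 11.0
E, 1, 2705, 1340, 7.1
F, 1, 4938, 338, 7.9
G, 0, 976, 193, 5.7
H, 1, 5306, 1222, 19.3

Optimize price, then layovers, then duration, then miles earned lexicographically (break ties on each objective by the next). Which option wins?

G

First minimize price: best is 193, kept {A, C, D, G}.
Then minimize layovers: best is 0, kept {A, C, D, G}.
Then minimize duration: best is 5.7, kept {G}.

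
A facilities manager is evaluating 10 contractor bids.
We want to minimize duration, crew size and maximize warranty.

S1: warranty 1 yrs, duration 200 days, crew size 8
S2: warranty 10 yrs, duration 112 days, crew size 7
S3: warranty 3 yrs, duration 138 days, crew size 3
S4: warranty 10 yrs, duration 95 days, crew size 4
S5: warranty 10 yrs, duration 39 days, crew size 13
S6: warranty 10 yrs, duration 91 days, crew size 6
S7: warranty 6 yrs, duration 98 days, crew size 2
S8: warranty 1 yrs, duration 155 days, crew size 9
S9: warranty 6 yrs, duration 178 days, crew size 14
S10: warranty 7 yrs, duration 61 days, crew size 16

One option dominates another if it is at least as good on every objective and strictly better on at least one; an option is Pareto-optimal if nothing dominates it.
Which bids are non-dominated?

S4, S5, S6, S7

S1: dominated by S2 (warranty 10≥1, duration 112≤200, crew size 7≤8).
S2: dominated by S4 (warranty 10≥10, duration 95≤112, crew size 4≤7).
S3: dominated by S7 (warranty 6≥3, duration 98≤138, crew size 2≤3).
S4: not dominated.
S5: not dominated (best duration).
S6: not dominated.
S7: not dominated (best crew size).
S8: dominated by S2 (warranty 10≥1, duration 112≤155, crew size 7≤9).
S9: dominated by S2 (warranty 10≥6, duration 112≤178, crew size 7≤14).
S10: dominated by S5 (warranty 10≥7, duration 39≤61, crew size 13≤16).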